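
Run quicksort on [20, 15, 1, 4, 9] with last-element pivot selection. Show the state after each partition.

Partition 1: pivot=9 at index 2 -> [1, 4, 9, 15, 20]
Partition 2: pivot=4 at index 1 -> [1, 4, 9, 15, 20]
Partition 3: pivot=20 at index 4 -> [1, 4, 9, 15, 20]


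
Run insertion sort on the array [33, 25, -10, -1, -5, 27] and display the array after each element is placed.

First element 33 is already 'sorted'
Insert 25: shifted 1 elements -> [25, 33, -10, -1, -5, 27]
Insert -10: shifted 2 elements -> [-10, 25, 33, -1, -5, 27]
Insert -1: shifted 2 elements -> [-10, -1, 25, 33, -5, 27]
Insert -5: shifted 3 elements -> [-10, -5, -1, 25, 33, 27]
Insert 27: shifted 1 elements -> [-10, -5, -1, 25, 27, 33]


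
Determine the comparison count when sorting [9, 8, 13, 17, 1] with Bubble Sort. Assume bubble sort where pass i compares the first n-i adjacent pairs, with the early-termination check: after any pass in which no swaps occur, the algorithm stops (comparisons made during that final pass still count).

Pass 1: compare adjacent pairs (0,1)..(3,4) = 4 comparison(s), 2 swap(s) -> [8, 9, 13, 1, 17]
Pass 2: compare adjacent pairs (0,1)..(2,3) = 3 comparison(s), 1 swap(s) -> [8, 9, 1, 13, 17]
Pass 3: compare adjacent pairs (0,1)..(1,2) = 2 comparison(s), 1 swap(s) -> [8, 1, 9, 13, 17]
Pass 4: compare adjacent pairs (0,1)..(0,1) = 1 comparison(s), 1 swap(s) -> [1, 8, 9, 13, 17]
Every pass made at least one swap, so all n-1 passes run.
Total comparisons: 4 + 3 + 2 + 1 = 10


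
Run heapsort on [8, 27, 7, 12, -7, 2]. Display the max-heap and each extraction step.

Build heap: [27, 12, 7, 8, -7, 2]
Extract 27: [12, 8, 7, 2, -7, 27]
Extract 12: [8, 2, 7, -7, 12, 27]
Extract 8: [7, 2, -7, 8, 12, 27]
Extract 7: [2, -7, 7, 8, 12, 27]
Extract 2: [-7, 2, 7, 8, 12, 27]


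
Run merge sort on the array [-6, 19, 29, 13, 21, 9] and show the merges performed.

Divide and conquer:
  Merge [19] + [29] -> [19, 29]
  Merge [-6] + [19, 29] -> [-6, 19, 29]
  Merge [21] + [9] -> [9, 21]
  Merge [13] + [9, 21] -> [9, 13, 21]
  Merge [-6, 19, 29] + [9, 13, 21] -> [-6, 9, 13, 19, 21, 29]


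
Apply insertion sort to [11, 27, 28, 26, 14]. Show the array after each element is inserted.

First element 11 is already 'sorted'
Insert 27: shifted 0 elements -> [11, 27, 28, 26, 14]
Insert 28: shifted 0 elements -> [11, 27, 28, 26, 14]
Insert 26: shifted 2 elements -> [11, 26, 27, 28, 14]
Insert 14: shifted 3 elements -> [11, 14, 26, 27, 28]


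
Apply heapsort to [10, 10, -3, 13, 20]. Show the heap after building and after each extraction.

Build heap: [20, 13, -3, 10, 10]
Extract 20: [13, 10, -3, 10, 20]
Extract 13: [10, 10, -3, 13, 20]
Extract 10: [10, -3, 10, 13, 20]
Extract 10: [-3, 10, 10, 13, 20]


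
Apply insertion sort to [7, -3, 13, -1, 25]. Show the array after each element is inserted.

First element 7 is already 'sorted'
Insert -3: shifted 1 elements -> [-3, 7, 13, -1, 25]
Insert 13: shifted 0 elements -> [-3, 7, 13, -1, 25]
Insert -1: shifted 2 elements -> [-3, -1, 7, 13, 25]
Insert 25: shifted 0 elements -> [-3, -1, 7, 13, 25]


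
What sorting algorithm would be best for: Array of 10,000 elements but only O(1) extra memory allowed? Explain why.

Best choice: Heapsort
Reason: Heapsort rearranges the array in place using O(1) auxiliary space and still guarantees O(n log n) time; quicksort partitions in place but needs Theta(log n) stack space for recursion (O(n) in the worst case), and mergesort requires O(n) auxiliary space


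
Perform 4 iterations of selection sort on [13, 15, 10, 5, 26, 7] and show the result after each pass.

Pass 1: Select minimum 5 at index 3, swap -> [5, 15, 10, 13, 26, 7]
Pass 2: Select minimum 7 at index 5, swap -> [5, 7, 10, 13, 26, 15]
Pass 3: Select minimum 10 at index 2, swap -> [5, 7, 10, 13, 26, 15]
Pass 4: Select minimum 13 at index 3, swap -> [5, 7, 10, 13, 26, 15]


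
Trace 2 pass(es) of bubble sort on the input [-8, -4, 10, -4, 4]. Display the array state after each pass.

After pass 1: [-8, -4, -4, 4, 10] (2 swaps)
After pass 2: [-8, -4, -4, 4, 10] (0 swaps)
Total swaps: 2


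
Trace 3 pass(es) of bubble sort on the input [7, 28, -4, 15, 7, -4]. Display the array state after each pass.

After pass 1: [7, -4, 15, 7, -4, 28] (4 swaps)
After pass 2: [-4, 7, 7, -4, 15, 28] (3 swaps)
After pass 3: [-4, 7, -4, 7, 15, 28] (1 swaps)
Total swaps: 8


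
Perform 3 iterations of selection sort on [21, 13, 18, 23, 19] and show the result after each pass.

Pass 1: Select minimum 13 at index 1, swap -> [13, 21, 18, 23, 19]
Pass 2: Select minimum 18 at index 2, swap -> [13, 18, 21, 23, 19]
Pass 3: Select minimum 19 at index 4, swap -> [13, 18, 19, 23, 21]


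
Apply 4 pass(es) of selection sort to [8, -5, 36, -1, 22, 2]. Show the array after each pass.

Pass 1: Select minimum -5 at index 1, swap -> [-5, 8, 36, -1, 22, 2]
Pass 2: Select minimum -1 at index 3, swap -> [-5, -1, 36, 8, 22, 2]
Pass 3: Select minimum 2 at index 5, swap -> [-5, -1, 2, 8, 22, 36]
Pass 4: Select minimum 8 at index 3, swap -> [-5, -1, 2, 8, 22, 36]


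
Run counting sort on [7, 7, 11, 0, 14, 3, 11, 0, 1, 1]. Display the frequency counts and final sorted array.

Count array: [2, 2, 0, 1, 0, 0, 0, 2, 0, 0, 0, 2, 0, 0, 1]
(count[i] = number of elements equal to i)
Cumulative count: [2, 4, 4, 5, 5, 5, 5, 7, 7, 7, 7, 9, 9, 9, 10]
Sorted: [0, 0, 1, 1, 3, 7, 7, 11, 11, 14]


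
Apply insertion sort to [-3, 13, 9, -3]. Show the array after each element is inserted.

First element -3 is already 'sorted'
Insert 13: shifted 0 elements -> [-3, 13, 9, -3]
Insert 9: shifted 1 elements -> [-3, 9, 13, -3]
Insert -3: shifted 2 elements -> [-3, -3, 9, 13]


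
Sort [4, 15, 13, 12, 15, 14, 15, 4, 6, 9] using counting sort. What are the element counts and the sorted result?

Count array: [0, 0, 0, 0, 2, 0, 1, 0, 0, 1, 0, 0, 1, 1, 1, 3]
(count[i] = number of elements equal to i)
Cumulative count: [0, 0, 0, 0, 2, 2, 3, 3, 3, 4, 4, 4, 5, 6, 7, 10]
Sorted: [4, 4, 6, 9, 12, 13, 14, 15, 15, 15]


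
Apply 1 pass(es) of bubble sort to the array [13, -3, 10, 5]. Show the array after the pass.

After pass 1: [-3, 10, 5, 13] (3 swaps)
Total swaps: 3


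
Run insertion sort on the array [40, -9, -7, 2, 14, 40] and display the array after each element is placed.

First element 40 is already 'sorted'
Insert -9: shifted 1 elements -> [-9, 40, -7, 2, 14, 40]
Insert -7: shifted 1 elements -> [-9, -7, 40, 2, 14, 40]
Insert 2: shifted 1 elements -> [-9, -7, 2, 40, 14, 40]
Insert 14: shifted 1 elements -> [-9, -7, 2, 14, 40, 40]
Insert 40: shifted 0 elements -> [-9, -7, 2, 14, 40, 40]


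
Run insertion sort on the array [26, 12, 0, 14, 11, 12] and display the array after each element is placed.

First element 26 is already 'sorted'
Insert 12: shifted 1 elements -> [12, 26, 0, 14, 11, 12]
Insert 0: shifted 2 elements -> [0, 12, 26, 14, 11, 12]
Insert 14: shifted 1 elements -> [0, 12, 14, 26, 11, 12]
Insert 11: shifted 3 elements -> [0, 11, 12, 14, 26, 12]
Insert 12: shifted 2 elements -> [0, 11, 12, 12, 14, 26]


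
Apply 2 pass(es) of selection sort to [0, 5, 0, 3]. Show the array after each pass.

Pass 1: Select minimum 0 at index 0, swap -> [0, 5, 0, 3]
Pass 2: Select minimum 0 at index 2, swap -> [0, 0, 5, 3]


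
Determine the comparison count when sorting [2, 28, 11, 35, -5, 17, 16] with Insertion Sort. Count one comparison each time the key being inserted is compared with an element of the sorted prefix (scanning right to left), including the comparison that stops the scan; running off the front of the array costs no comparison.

Insert 28: 2 <= 28 (stop) = 1 comparison(s) -> [2, 28, 11, 35, -5, 17, 16]
Insert 11: 28 > 11 (shift), 2 <= 11 (stop) = 2 comparison(s) -> [2, 11, 28, 35, -5, 17, 16]
Insert 35: 28 <= 35 (stop) = 1 comparison(s) -> [2, 11, 28, 35, -5, 17, 16]
Insert -5: 35 > -5 (shift), 28 > -5 (shift), 11 > -5 (shift), 2 > -5 (shift), reached front = 4 comparison(s) -> [-5, 2, 11, 28, 35, 17, 16]
Insert 17: 35 > 17 (shift), 28 > 17 (shift), 11 <= 17 (stop) = 3 comparison(s) -> [-5, 2, 11, 17, 28, 35, 16]
Insert 16: 35 > 16 (shift), 28 > 16 (shift), 17 > 16 (shift), 11 <= 16 (stop) = 4 comparison(s) -> [-5, 2, 11, 16, 17, 28, 35]
Total comparisons: 1 + 2 + 1 + 4 + 3 + 4 = 15


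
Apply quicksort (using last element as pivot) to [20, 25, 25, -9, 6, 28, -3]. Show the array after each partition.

Partition 1: pivot=-3 at index 1 -> [-9, -3, 25, 20, 6, 28, 25]
Partition 2: pivot=25 at index 5 -> [-9, -3, 25, 20, 6, 25, 28]
Partition 3: pivot=6 at index 2 -> [-9, -3, 6, 20, 25, 25, 28]
Partition 4: pivot=25 at index 4 -> [-9, -3, 6, 20, 25, 25, 28]


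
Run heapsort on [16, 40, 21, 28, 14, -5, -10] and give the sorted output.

Build heap: [40, 28, 21, 16, 14, -5, -10]
Extract 40: [28, 16, 21, -10, 14, -5, 40]
Extract 28: [21, 16, -5, -10, 14, 28, 40]
Extract 21: [16, 14, -5, -10, 21, 28, 40]
Extract 16: [14, -10, -5, 16, 21, 28, 40]
Extract 14: [-5, -10, 14, 16, 21, 28, 40]
Extract -5: [-10, -5, 14, 16, 21, 28, 40]


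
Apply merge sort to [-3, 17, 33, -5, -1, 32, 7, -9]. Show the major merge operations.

Divide and conquer:
  Merge [-3] + [17] -> [-3, 17]
  Merge [33] + [-5] -> [-5, 33]
  Merge [-3, 17] + [-5, 33] -> [-5, -3, 17, 33]
  Merge [-1] + [32] -> [-1, 32]
  Merge [7] + [-9] -> [-9, 7]
  Merge [-1, 32] + [-9, 7] -> [-9, -1, 7, 32]
  Merge [-5, -3, 17, 33] + [-9, -1, 7, 32] -> [-9, -5, -3, -1, 7, 17, 32, 33]


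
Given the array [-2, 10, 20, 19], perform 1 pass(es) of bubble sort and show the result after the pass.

After pass 1: [-2, 10, 19, 20] (1 swaps)
Total swaps: 1


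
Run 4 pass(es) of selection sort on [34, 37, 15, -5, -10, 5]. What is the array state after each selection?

Pass 1: Select minimum -10 at index 4, swap -> [-10, 37, 15, -5, 34, 5]
Pass 2: Select minimum -5 at index 3, swap -> [-10, -5, 15, 37, 34, 5]
Pass 3: Select minimum 5 at index 5, swap -> [-10, -5, 5, 37, 34, 15]
Pass 4: Select minimum 15 at index 5, swap -> [-10, -5, 5, 15, 34, 37]


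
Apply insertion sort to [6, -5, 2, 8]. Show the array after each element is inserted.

First element 6 is already 'sorted'
Insert -5: shifted 1 elements -> [-5, 6, 2, 8]
Insert 2: shifted 1 elements -> [-5, 2, 6, 8]
Insert 8: shifted 0 elements -> [-5, 2, 6, 8]


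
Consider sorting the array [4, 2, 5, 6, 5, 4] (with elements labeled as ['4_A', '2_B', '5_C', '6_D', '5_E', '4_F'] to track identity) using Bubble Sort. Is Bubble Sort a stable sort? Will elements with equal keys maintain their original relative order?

Trace Bubble Sort on the labeled array (the key is the number; the letter only tracks identity):
  After pass 1: [2_B, 4_A, 5_C, 5_E, 4_F, 6_D]
  After pass 2: [2_B, 4_A, 5_C, 4_F, 5_E, 6_D]
  After pass 3: [2_B, 4_A, 4_F, 5_C, 5_E, 6_D]
  After pass 4: [2_B, 4_A, 4_F, 5_C, 5_E, 6_D] (no swaps, done)
Final order: [2_B, 4_A, 4_F, 5_C, 5_E, 6_D]
Equal keys:
  value 4: originally 4_A, 4_F; after sorting 4_A, 4_F -> order preserved
  value 5: originally 5_C, 5_E; after sorting 5_C, 5_E -> order preserved
All equal keys kept their original relative order. Bubble Sort is stable: it only swaps adjacent elements when the left one is strictly greater, so equal keys never move past each other.
Answer: Stable


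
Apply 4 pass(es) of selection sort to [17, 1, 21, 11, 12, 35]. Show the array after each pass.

Pass 1: Select minimum 1 at index 1, swap -> [1, 17, 21, 11, 12, 35]
Pass 2: Select minimum 11 at index 3, swap -> [1, 11, 21, 17, 12, 35]
Pass 3: Select minimum 12 at index 4, swap -> [1, 11, 12, 17, 21, 35]
Pass 4: Select minimum 17 at index 3, swap -> [1, 11, 12, 17, 21, 35]


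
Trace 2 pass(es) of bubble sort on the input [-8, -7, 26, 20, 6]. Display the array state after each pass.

After pass 1: [-8, -7, 20, 6, 26] (2 swaps)
After pass 2: [-8, -7, 6, 20, 26] (1 swaps)
Total swaps: 3


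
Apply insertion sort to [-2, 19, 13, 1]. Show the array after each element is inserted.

First element -2 is already 'sorted'
Insert 19: shifted 0 elements -> [-2, 19, 13, 1]
Insert 13: shifted 1 elements -> [-2, 13, 19, 1]
Insert 1: shifted 2 elements -> [-2, 1, 13, 19]


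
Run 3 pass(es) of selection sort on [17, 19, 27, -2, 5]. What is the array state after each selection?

Pass 1: Select minimum -2 at index 3, swap -> [-2, 19, 27, 17, 5]
Pass 2: Select minimum 5 at index 4, swap -> [-2, 5, 27, 17, 19]
Pass 3: Select minimum 17 at index 3, swap -> [-2, 5, 17, 27, 19]


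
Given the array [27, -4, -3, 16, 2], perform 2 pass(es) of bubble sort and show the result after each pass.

After pass 1: [-4, -3, 16, 2, 27] (4 swaps)
After pass 2: [-4, -3, 2, 16, 27] (1 swaps)
Total swaps: 5


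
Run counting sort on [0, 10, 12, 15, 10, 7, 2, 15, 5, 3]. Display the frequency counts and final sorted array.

Count array: [1, 0, 1, 1, 0, 1, 0, 1, 0, 0, 2, 0, 1, 0, 0, 2]
(count[i] = number of elements equal to i)
Cumulative count: [1, 1, 2, 3, 3, 4, 4, 5, 5, 5, 7, 7, 8, 8, 8, 10]
Sorted: [0, 2, 3, 5, 7, 10, 10, 12, 15, 15]


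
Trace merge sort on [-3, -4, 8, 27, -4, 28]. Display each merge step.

Divide and conquer:
  Merge [-4] + [8] -> [-4, 8]
  Merge [-3] + [-4, 8] -> [-4, -3, 8]
  Merge [-4] + [28] -> [-4, 28]
  Merge [27] + [-4, 28] -> [-4, 27, 28]
  Merge [-4, -3, 8] + [-4, 27, 28] -> [-4, -4, -3, 8, 27, 28]


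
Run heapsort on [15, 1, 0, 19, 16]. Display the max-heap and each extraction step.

Build heap: [19, 16, 0, 1, 15]
Extract 19: [16, 15, 0, 1, 19]
Extract 16: [15, 1, 0, 16, 19]
Extract 15: [1, 0, 15, 16, 19]
Extract 1: [0, 1, 15, 16, 19]


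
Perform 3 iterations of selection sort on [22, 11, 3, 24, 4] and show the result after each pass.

Pass 1: Select minimum 3 at index 2, swap -> [3, 11, 22, 24, 4]
Pass 2: Select minimum 4 at index 4, swap -> [3, 4, 22, 24, 11]
Pass 3: Select minimum 11 at index 4, swap -> [3, 4, 11, 24, 22]


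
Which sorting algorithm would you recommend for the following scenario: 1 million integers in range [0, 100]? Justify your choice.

Best choice: Counting sort
Reason: O(n + k) where k=100 is small; linear time beats O(n log n)


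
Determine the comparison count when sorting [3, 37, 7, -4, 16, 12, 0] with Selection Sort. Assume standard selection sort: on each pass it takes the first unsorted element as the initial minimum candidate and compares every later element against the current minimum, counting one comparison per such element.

Pass 1: scan indices 1..6 for the minimum = 6 comparison(s); min is -4, place at index 0 -> [-4, 37, 7, 3, 16, 12, 0]
Pass 2: scan indices 2..6 for the minimum = 5 comparison(s); min is 0, place at index 1 -> [-4, 0, 7, 3, 16, 12, 37]
Pass 3: scan indices 3..6 for the minimum = 4 comparison(s); min is 3, place at index 2 -> [-4, 0, 3, 7, 16, 12, 37]
Pass 4: scan indices 4..6 for the minimum = 3 comparison(s); min is 7, place at index 3 -> [-4, 0, 3, 7, 16, 12, 37]
Pass 5: scan indices 5..6 for the minimum = 2 comparison(s); min is 12, place at index 4 -> [-4, 0, 3, 7, 12, 16, 37]
Pass 6: scan indices 6..6 for the minimum = 1 comparison(s); min is 16, place at index 5 -> [-4, 0, 3, 7, 12, 16, 37]
Selection sort always scans the whole unsorted suffix, so the count is (n-1) + (n-2) + ... + 1 = n(n-1)/2 = 7*6/2 = 21 regardless of the input order.
Total comparisons: 6 + 5 + 4 + 3 + 2 + 1 = 21


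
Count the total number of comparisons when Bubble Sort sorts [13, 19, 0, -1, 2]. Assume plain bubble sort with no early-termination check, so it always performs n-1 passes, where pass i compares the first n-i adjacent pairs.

Pass 1: compare adjacent pairs (0,1)..(3,4) = 4 comparison(s), 3 swap(s) -> [13, 0, -1, 2, 19]
Pass 2: compare adjacent pairs (0,1)..(2,3) = 3 comparison(s), 3 swap(s) -> [0, -1, 2, 13, 19]
Pass 3: compare adjacent pairs (0,1)..(1,2) = 2 comparison(s), 1 swap(s) -> [-1, 0, 2, 13, 19]
Pass 4: compare adjacent pairs (0,1)..(0,1) = 1 comparison(s), 0 swap(s) -> [-1, 0, 2, 13, 19]
Total comparisons: 4 + 3 + 2 + 1 = 10


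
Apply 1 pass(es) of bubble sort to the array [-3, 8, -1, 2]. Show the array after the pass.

After pass 1: [-3, -1, 2, 8] (2 swaps)
Total swaps: 2


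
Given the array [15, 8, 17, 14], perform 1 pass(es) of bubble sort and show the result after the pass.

After pass 1: [8, 15, 14, 17] (2 swaps)
Total swaps: 2


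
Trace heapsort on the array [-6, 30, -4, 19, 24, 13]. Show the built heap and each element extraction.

Build heap: [30, 24, 13, 19, -6, -4]
Extract 30: [24, 19, 13, -4, -6, 30]
Extract 24: [19, -4, 13, -6, 24, 30]
Extract 19: [13, -4, -6, 19, 24, 30]
Extract 13: [-4, -6, 13, 19, 24, 30]
Extract -4: [-6, -4, 13, 19, 24, 30]


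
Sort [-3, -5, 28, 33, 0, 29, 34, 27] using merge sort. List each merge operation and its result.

Divide and conquer:
  Merge [-3] + [-5] -> [-5, -3]
  Merge [28] + [33] -> [28, 33]
  Merge [-5, -3] + [28, 33] -> [-5, -3, 28, 33]
  Merge [0] + [29] -> [0, 29]
  Merge [34] + [27] -> [27, 34]
  Merge [0, 29] + [27, 34] -> [0, 27, 29, 34]
  Merge [-5, -3, 28, 33] + [0, 27, 29, 34] -> [-5, -3, 0, 27, 28, 29, 33, 34]


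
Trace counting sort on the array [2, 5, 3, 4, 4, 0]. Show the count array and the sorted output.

Count array: [1, 0, 1, 1, 2, 1]
(count[i] = number of elements equal to i)
Cumulative count: [1, 1, 2, 3, 5, 6]
Sorted: [0, 2, 3, 4, 4, 5]


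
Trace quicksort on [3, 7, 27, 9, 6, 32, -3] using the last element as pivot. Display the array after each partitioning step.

Partition 1: pivot=-3 at index 0 -> [-3, 7, 27, 9, 6, 32, 3]
Partition 2: pivot=3 at index 1 -> [-3, 3, 27, 9, 6, 32, 7]
Partition 3: pivot=7 at index 3 -> [-3, 3, 6, 7, 27, 32, 9]
Partition 4: pivot=9 at index 4 -> [-3, 3, 6, 7, 9, 32, 27]
Partition 5: pivot=27 at index 5 -> [-3, 3, 6, 7, 9, 27, 32]


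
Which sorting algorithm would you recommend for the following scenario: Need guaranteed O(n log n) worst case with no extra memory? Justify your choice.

Best choice: Heapsort
Reason: Heapsort is O(n log n) worst case and sorts in-place; quicksort can degrade to O(n^2)


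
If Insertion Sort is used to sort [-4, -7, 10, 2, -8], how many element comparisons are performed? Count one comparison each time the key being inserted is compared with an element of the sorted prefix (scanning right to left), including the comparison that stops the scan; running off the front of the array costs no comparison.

Insert -7: -4 > -7 (shift), reached front = 1 comparison(s) -> [-7, -4, 10, 2, -8]
Insert 10: -4 <= 10 (stop) = 1 comparison(s) -> [-7, -4, 10, 2, -8]
Insert 2: 10 > 2 (shift), -4 <= 2 (stop) = 2 comparison(s) -> [-7, -4, 2, 10, -8]
Insert -8: 10 > -8 (shift), 2 > -8 (shift), -4 > -8 (shift), -7 > -8 (shift), reached front = 4 comparison(s) -> [-8, -7, -4, 2, 10]
Total comparisons: 1 + 1 + 2 + 4 = 8


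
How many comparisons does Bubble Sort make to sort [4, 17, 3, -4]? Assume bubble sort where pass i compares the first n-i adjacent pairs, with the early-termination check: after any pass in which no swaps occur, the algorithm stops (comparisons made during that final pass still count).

Pass 1: compare adjacent pairs (0,1)..(2,3) = 3 comparison(s), 2 swap(s) -> [4, 3, -4, 17]
Pass 2: compare adjacent pairs (0,1)..(1,2) = 2 comparison(s), 2 swap(s) -> [3, -4, 4, 17]
Pass 3: compare adjacent pairs (0,1)..(0,1) = 1 comparison(s), 1 swap(s) -> [-4, 3, 4, 17]
Every pass made at least one swap, so all n-1 passes run.
Total comparisons: 3 + 2 + 1 = 6


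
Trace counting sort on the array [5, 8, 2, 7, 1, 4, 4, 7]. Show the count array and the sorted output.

Count array: [0, 1, 1, 0, 2, 1, 0, 2, 1]
(count[i] = number of elements equal to i)
Cumulative count: [0, 1, 2, 2, 4, 5, 5, 7, 8]
Sorted: [1, 2, 4, 4, 5, 7, 7, 8]


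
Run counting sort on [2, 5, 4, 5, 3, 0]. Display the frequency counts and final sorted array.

Count array: [1, 0, 1, 1, 1, 2]
(count[i] = number of elements equal to i)
Cumulative count: [1, 1, 2, 3, 4, 6]
Sorted: [0, 2, 3, 4, 5, 5]


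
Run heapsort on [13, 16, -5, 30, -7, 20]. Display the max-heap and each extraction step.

Build heap: [30, 16, 20, 13, -7, -5]
Extract 30: [20, 16, -5, 13, -7, 30]
Extract 20: [16, 13, -5, -7, 20, 30]
Extract 16: [13, -7, -5, 16, 20, 30]
Extract 13: [-5, -7, 13, 16, 20, 30]
Extract -5: [-7, -5, 13, 16, 20, 30]


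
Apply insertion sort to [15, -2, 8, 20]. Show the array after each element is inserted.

First element 15 is already 'sorted'
Insert -2: shifted 1 elements -> [-2, 15, 8, 20]
Insert 8: shifted 1 elements -> [-2, 8, 15, 20]
Insert 20: shifted 0 elements -> [-2, 8, 15, 20]


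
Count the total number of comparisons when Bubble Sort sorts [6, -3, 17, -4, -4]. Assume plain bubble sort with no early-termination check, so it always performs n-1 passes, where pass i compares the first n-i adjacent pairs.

Pass 1: compare adjacent pairs (0,1)..(3,4) = 4 comparison(s), 3 swap(s) -> [-3, 6, -4, -4, 17]
Pass 2: compare adjacent pairs (0,1)..(2,3) = 3 comparison(s), 2 swap(s) -> [-3, -4, -4, 6, 17]
Pass 3: compare adjacent pairs (0,1)..(1,2) = 2 comparison(s), 2 swap(s) -> [-4, -4, -3, 6, 17]
Pass 4: compare adjacent pairs (0,1)..(0,1) = 1 comparison(s), 0 swap(s) -> [-4, -4, -3, 6, 17]
Total comparisons: 4 + 3 + 2 + 1 = 10


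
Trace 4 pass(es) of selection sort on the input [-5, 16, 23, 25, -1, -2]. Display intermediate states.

Pass 1: Select minimum -5 at index 0, swap -> [-5, 16, 23, 25, -1, -2]
Pass 2: Select minimum -2 at index 5, swap -> [-5, -2, 23, 25, -1, 16]
Pass 3: Select minimum -1 at index 4, swap -> [-5, -2, -1, 25, 23, 16]
Pass 4: Select minimum 16 at index 5, swap -> [-5, -2, -1, 16, 23, 25]


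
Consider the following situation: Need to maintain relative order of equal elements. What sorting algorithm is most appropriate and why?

Best choice: Merge sort or Insertion sort
Reason: Both are stable; quicksort and heapsort are not stable


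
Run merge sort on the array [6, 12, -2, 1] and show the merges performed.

Divide and conquer:
  Merge [6] + [12] -> [6, 12]
  Merge [-2] + [1] -> [-2, 1]
  Merge [6, 12] + [-2, 1] -> [-2, 1, 6, 12]


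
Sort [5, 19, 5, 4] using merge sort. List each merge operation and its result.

Divide and conquer:
  Merge [5] + [19] -> [5, 19]
  Merge [5] + [4] -> [4, 5]
  Merge [5, 19] + [4, 5] -> [4, 5, 5, 19]


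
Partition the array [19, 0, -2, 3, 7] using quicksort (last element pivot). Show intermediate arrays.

Partition 1: pivot=7 at index 3 -> [0, -2, 3, 7, 19]
Partition 2: pivot=3 at index 2 -> [0, -2, 3, 7, 19]
Partition 3: pivot=-2 at index 0 -> [-2, 0, 3, 7, 19]


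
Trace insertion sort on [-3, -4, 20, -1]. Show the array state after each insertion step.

First element -3 is already 'sorted'
Insert -4: shifted 1 elements -> [-4, -3, 20, -1]
Insert 20: shifted 0 elements -> [-4, -3, 20, -1]
Insert -1: shifted 1 elements -> [-4, -3, -1, 20]


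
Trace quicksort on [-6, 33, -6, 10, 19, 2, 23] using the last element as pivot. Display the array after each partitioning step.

Partition 1: pivot=23 at index 5 -> [-6, -6, 10, 19, 2, 23, 33]
Partition 2: pivot=2 at index 2 -> [-6, -6, 2, 19, 10, 23, 33]
Partition 3: pivot=-6 at index 1 -> [-6, -6, 2, 19, 10, 23, 33]
Partition 4: pivot=10 at index 3 -> [-6, -6, 2, 10, 19, 23, 33]


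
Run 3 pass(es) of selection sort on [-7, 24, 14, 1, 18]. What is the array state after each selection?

Pass 1: Select minimum -7 at index 0, swap -> [-7, 24, 14, 1, 18]
Pass 2: Select minimum 1 at index 3, swap -> [-7, 1, 14, 24, 18]
Pass 3: Select minimum 14 at index 2, swap -> [-7, 1, 14, 24, 18]


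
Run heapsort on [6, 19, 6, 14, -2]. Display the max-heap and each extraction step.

Build heap: [19, 14, 6, 6, -2]
Extract 19: [14, 6, 6, -2, 19]
Extract 14: [6, -2, 6, 14, 19]
Extract 6: [6, -2, 6, 14, 19]
Extract 6: [-2, 6, 6, 14, 19]


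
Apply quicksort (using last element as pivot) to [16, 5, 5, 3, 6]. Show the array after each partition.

Partition 1: pivot=6 at index 3 -> [5, 5, 3, 6, 16]
Partition 2: pivot=3 at index 0 -> [3, 5, 5, 6, 16]
Partition 3: pivot=5 at index 2 -> [3, 5, 5, 6, 16]


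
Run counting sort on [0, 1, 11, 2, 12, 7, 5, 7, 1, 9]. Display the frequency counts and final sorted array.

Count array: [1, 2, 1, 0, 0, 1, 0, 2, 0, 1, 0, 1, 1]
(count[i] = number of elements equal to i)
Cumulative count: [1, 3, 4, 4, 4, 5, 5, 7, 7, 8, 8, 9, 10]
Sorted: [0, 1, 1, 2, 5, 7, 7, 9, 11, 12]


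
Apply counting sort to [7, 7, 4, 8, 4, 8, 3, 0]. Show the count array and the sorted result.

Count array: [1, 0, 0, 1, 2, 0, 0, 2, 2]
(count[i] = number of elements equal to i)
Cumulative count: [1, 1, 1, 2, 4, 4, 4, 6, 8]
Sorted: [0, 3, 4, 4, 7, 7, 8, 8]


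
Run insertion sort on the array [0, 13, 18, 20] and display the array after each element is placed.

First element 0 is already 'sorted'
Insert 13: shifted 0 elements -> [0, 13, 18, 20]
Insert 18: shifted 0 elements -> [0, 13, 18, 20]
Insert 20: shifted 0 elements -> [0, 13, 18, 20]


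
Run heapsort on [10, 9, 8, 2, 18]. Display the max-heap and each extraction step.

Build heap: [18, 10, 8, 2, 9]
Extract 18: [10, 9, 8, 2, 18]
Extract 10: [9, 2, 8, 10, 18]
Extract 9: [8, 2, 9, 10, 18]
Extract 8: [2, 8, 9, 10, 18]


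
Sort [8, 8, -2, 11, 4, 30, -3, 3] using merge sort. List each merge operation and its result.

Divide and conquer:
  Merge [8] + [8] -> [8, 8]
  Merge [-2] + [11] -> [-2, 11]
  Merge [8, 8] + [-2, 11] -> [-2, 8, 8, 11]
  Merge [4] + [30] -> [4, 30]
  Merge [-3] + [3] -> [-3, 3]
  Merge [4, 30] + [-3, 3] -> [-3, 3, 4, 30]
  Merge [-2, 8, 8, 11] + [-3, 3, 4, 30] -> [-3, -2, 3, 4, 8, 8, 11, 30]


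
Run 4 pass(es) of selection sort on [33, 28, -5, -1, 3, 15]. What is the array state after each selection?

Pass 1: Select minimum -5 at index 2, swap -> [-5, 28, 33, -1, 3, 15]
Pass 2: Select minimum -1 at index 3, swap -> [-5, -1, 33, 28, 3, 15]
Pass 3: Select minimum 3 at index 4, swap -> [-5, -1, 3, 28, 33, 15]
Pass 4: Select minimum 15 at index 5, swap -> [-5, -1, 3, 15, 33, 28]


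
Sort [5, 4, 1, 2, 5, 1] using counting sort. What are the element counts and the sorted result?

Count array: [0, 2, 1, 0, 1, 2]
(count[i] = number of elements equal to i)
Cumulative count: [0, 2, 3, 3, 4, 6]
Sorted: [1, 1, 2, 4, 5, 5]


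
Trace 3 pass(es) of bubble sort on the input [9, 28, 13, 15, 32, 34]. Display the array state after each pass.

After pass 1: [9, 13, 15, 28, 32, 34] (2 swaps)
After pass 2: [9, 13, 15, 28, 32, 34] (0 swaps)
After pass 3: [9, 13, 15, 28, 32, 34] (0 swaps)
Total swaps: 2


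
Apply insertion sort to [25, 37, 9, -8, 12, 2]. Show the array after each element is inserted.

First element 25 is already 'sorted'
Insert 37: shifted 0 elements -> [25, 37, 9, -8, 12, 2]
Insert 9: shifted 2 elements -> [9, 25, 37, -8, 12, 2]
Insert -8: shifted 3 elements -> [-8, 9, 25, 37, 12, 2]
Insert 12: shifted 2 elements -> [-8, 9, 12, 25, 37, 2]
Insert 2: shifted 4 elements -> [-8, 2, 9, 12, 25, 37]


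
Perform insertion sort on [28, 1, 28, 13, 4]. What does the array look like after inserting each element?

First element 28 is already 'sorted'
Insert 1: shifted 1 elements -> [1, 28, 28, 13, 4]
Insert 28: shifted 0 elements -> [1, 28, 28, 13, 4]
Insert 13: shifted 2 elements -> [1, 13, 28, 28, 4]
Insert 4: shifted 3 elements -> [1, 4, 13, 28, 28]


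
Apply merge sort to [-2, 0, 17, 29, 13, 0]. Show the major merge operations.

Divide and conquer:
  Merge [0] + [17] -> [0, 17]
  Merge [-2] + [0, 17] -> [-2, 0, 17]
  Merge [13] + [0] -> [0, 13]
  Merge [29] + [0, 13] -> [0, 13, 29]
  Merge [-2, 0, 17] + [0, 13, 29] -> [-2, 0, 0, 13, 17, 29]


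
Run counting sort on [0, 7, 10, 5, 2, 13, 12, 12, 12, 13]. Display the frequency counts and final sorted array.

Count array: [1, 0, 1, 0, 0, 1, 0, 1, 0, 0, 1, 0, 3, 2]
(count[i] = number of elements equal to i)
Cumulative count: [1, 1, 2, 2, 2, 3, 3, 4, 4, 4, 5, 5, 8, 10]
Sorted: [0, 2, 5, 7, 10, 12, 12, 12, 13, 13]


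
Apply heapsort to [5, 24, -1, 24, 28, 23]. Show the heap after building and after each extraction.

Build heap: [28, 24, 23, 5, 24, -1]
Extract 28: [24, 24, 23, 5, -1, 28]
Extract 24: [24, 5, 23, -1, 24, 28]
Extract 24: [23, 5, -1, 24, 24, 28]
Extract 23: [5, -1, 23, 24, 24, 28]
Extract 5: [-1, 5, 23, 24, 24, 28]


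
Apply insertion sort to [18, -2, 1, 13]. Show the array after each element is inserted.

First element 18 is already 'sorted'
Insert -2: shifted 1 elements -> [-2, 18, 1, 13]
Insert 1: shifted 1 elements -> [-2, 1, 18, 13]
Insert 13: shifted 1 elements -> [-2, 1, 13, 18]


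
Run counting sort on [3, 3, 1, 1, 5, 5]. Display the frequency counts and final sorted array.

Count array: [0, 2, 0, 2, 0, 2]
(count[i] = number of elements equal to i)
Cumulative count: [0, 2, 2, 4, 4, 6]
Sorted: [1, 1, 3, 3, 5, 5]


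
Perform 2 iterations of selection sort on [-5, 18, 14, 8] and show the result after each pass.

Pass 1: Select minimum -5 at index 0, swap -> [-5, 18, 14, 8]
Pass 2: Select minimum 8 at index 3, swap -> [-5, 8, 14, 18]


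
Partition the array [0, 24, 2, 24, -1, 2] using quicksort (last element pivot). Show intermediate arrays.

Partition 1: pivot=2 at index 3 -> [0, 2, -1, 2, 24, 24]
Partition 2: pivot=-1 at index 0 -> [-1, 2, 0, 2, 24, 24]
Partition 3: pivot=0 at index 1 -> [-1, 0, 2, 2, 24, 24]
Partition 4: pivot=24 at index 5 -> [-1, 0, 2, 2, 24, 24]


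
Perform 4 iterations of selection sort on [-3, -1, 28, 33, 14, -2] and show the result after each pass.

Pass 1: Select minimum -3 at index 0, swap -> [-3, -1, 28, 33, 14, -2]
Pass 2: Select minimum -2 at index 5, swap -> [-3, -2, 28, 33, 14, -1]
Pass 3: Select minimum -1 at index 5, swap -> [-3, -2, -1, 33, 14, 28]
Pass 4: Select minimum 14 at index 4, swap -> [-3, -2, -1, 14, 33, 28]


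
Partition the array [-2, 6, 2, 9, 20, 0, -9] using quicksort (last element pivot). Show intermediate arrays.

Partition 1: pivot=-9 at index 0 -> [-9, 6, 2, 9, 20, 0, -2]
Partition 2: pivot=-2 at index 1 -> [-9, -2, 2, 9, 20, 0, 6]
Partition 3: pivot=6 at index 4 -> [-9, -2, 2, 0, 6, 9, 20]
Partition 4: pivot=0 at index 2 -> [-9, -2, 0, 2, 6, 9, 20]
Partition 5: pivot=20 at index 6 -> [-9, -2, 0, 2, 6, 9, 20]


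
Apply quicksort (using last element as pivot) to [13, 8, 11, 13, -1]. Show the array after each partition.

Partition 1: pivot=-1 at index 0 -> [-1, 8, 11, 13, 13]
Partition 2: pivot=13 at index 4 -> [-1, 8, 11, 13, 13]
Partition 3: pivot=13 at index 3 -> [-1, 8, 11, 13, 13]
Partition 4: pivot=11 at index 2 -> [-1, 8, 11, 13, 13]


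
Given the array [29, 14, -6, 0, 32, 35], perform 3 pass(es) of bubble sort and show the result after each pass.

After pass 1: [14, -6, 0, 29, 32, 35] (3 swaps)
After pass 2: [-6, 0, 14, 29, 32, 35] (2 swaps)
After pass 3: [-6, 0, 14, 29, 32, 35] (0 swaps)
Total swaps: 5


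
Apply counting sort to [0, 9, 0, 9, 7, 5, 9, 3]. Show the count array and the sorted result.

Count array: [2, 0, 0, 1, 0, 1, 0, 1, 0, 3]
(count[i] = number of elements equal to i)
Cumulative count: [2, 2, 2, 3, 3, 4, 4, 5, 5, 8]
Sorted: [0, 0, 3, 5, 7, 9, 9, 9]


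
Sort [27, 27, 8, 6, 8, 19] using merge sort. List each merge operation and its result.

Divide and conquer:
  Merge [27] + [8] -> [8, 27]
  Merge [27] + [8, 27] -> [8, 27, 27]
  Merge [8] + [19] -> [8, 19]
  Merge [6] + [8, 19] -> [6, 8, 19]
  Merge [8, 27, 27] + [6, 8, 19] -> [6, 8, 8, 19, 27, 27]


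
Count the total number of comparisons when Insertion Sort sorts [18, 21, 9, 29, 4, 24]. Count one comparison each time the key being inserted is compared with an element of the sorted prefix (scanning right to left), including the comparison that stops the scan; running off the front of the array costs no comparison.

Insert 21: 18 <= 21 (stop) = 1 comparison(s) -> [18, 21, 9, 29, 4, 24]
Insert 9: 21 > 9 (shift), 18 > 9 (shift), reached front = 2 comparison(s) -> [9, 18, 21, 29, 4, 24]
Insert 29: 21 <= 29 (stop) = 1 comparison(s) -> [9, 18, 21, 29, 4, 24]
Insert 4: 29 > 4 (shift), 21 > 4 (shift), 18 > 4 (shift), 9 > 4 (shift), reached front = 4 comparison(s) -> [4, 9, 18, 21, 29, 24]
Insert 24: 29 > 24 (shift), 21 <= 24 (stop) = 2 comparison(s) -> [4, 9, 18, 21, 24, 29]
Total comparisons: 1 + 2 + 1 + 4 + 2 = 10


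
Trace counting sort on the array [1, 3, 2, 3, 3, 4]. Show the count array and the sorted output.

Count array: [0, 1, 1, 3, 1]
(count[i] = number of elements equal to i)
Cumulative count: [0, 1, 2, 5, 6]
Sorted: [1, 2, 3, 3, 3, 4]


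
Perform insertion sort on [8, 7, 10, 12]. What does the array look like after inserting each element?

First element 8 is already 'sorted'
Insert 7: shifted 1 elements -> [7, 8, 10, 12]
Insert 10: shifted 0 elements -> [7, 8, 10, 12]
Insert 12: shifted 0 elements -> [7, 8, 10, 12]


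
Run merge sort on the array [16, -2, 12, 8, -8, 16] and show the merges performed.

Divide and conquer:
  Merge [-2] + [12] -> [-2, 12]
  Merge [16] + [-2, 12] -> [-2, 12, 16]
  Merge [-8] + [16] -> [-8, 16]
  Merge [8] + [-8, 16] -> [-8, 8, 16]
  Merge [-2, 12, 16] + [-8, 8, 16] -> [-8, -2, 8, 12, 16, 16]


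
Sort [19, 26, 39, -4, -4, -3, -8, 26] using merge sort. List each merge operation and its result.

Divide and conquer:
  Merge [19] + [26] -> [19, 26]
  Merge [39] + [-4] -> [-4, 39]
  Merge [19, 26] + [-4, 39] -> [-4, 19, 26, 39]
  Merge [-4] + [-3] -> [-4, -3]
  Merge [-8] + [26] -> [-8, 26]
  Merge [-4, -3] + [-8, 26] -> [-8, -4, -3, 26]
  Merge [-4, 19, 26, 39] + [-8, -4, -3, 26] -> [-8, -4, -4, -3, 19, 26, 26, 39]


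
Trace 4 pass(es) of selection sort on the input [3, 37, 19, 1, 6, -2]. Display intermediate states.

Pass 1: Select minimum -2 at index 5, swap -> [-2, 37, 19, 1, 6, 3]
Pass 2: Select minimum 1 at index 3, swap -> [-2, 1, 19, 37, 6, 3]
Pass 3: Select minimum 3 at index 5, swap -> [-2, 1, 3, 37, 6, 19]
Pass 4: Select minimum 6 at index 4, swap -> [-2, 1, 3, 6, 37, 19]


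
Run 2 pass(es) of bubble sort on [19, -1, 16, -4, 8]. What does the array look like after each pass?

After pass 1: [-1, 16, -4, 8, 19] (4 swaps)
After pass 2: [-1, -4, 8, 16, 19] (2 swaps)
Total swaps: 6


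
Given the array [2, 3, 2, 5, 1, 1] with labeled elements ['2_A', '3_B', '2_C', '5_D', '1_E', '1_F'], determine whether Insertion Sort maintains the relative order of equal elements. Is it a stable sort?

Trace Insertion Sort on the labeled array (the key is the number; the letter only tracks identity):
  Insert 3_B at index 1: [2_A, 3_B, 2_C, 5_D, 1_E, 1_F]
  Insert 2_C at index 1: [2_A, 2_C, 3_B, 5_D, 1_E, 1_F]
  Insert 5_D at index 3: [2_A, 2_C, 3_B, 5_D, 1_E, 1_F]
  Insert 1_E at index 0: [1_E, 2_A, 2_C, 3_B, 5_D, 1_F]
  Insert 1_F at index 1: [1_E, 1_F, 2_A, 2_C, 3_B, 5_D]
Final order: [1_E, 1_F, 2_A, 2_C, 3_B, 5_D]
Equal keys:
  value 1: originally 1_E, 1_F; after sorting 1_E, 1_F -> order preserved
  value 2: originally 2_A, 2_C; after sorting 2_A, 2_C -> order preserved
All equal keys kept their original relative order. Insertion Sort is stable: elements are shifted only while they are strictly greater than the key, so a key is inserted after any equal elements already placed.
Answer: Stable


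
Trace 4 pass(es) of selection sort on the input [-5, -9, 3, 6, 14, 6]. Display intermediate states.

Pass 1: Select minimum -9 at index 1, swap -> [-9, -5, 3, 6, 14, 6]
Pass 2: Select minimum -5 at index 1, swap -> [-9, -5, 3, 6, 14, 6]
Pass 3: Select minimum 3 at index 2, swap -> [-9, -5, 3, 6, 14, 6]
Pass 4: Select minimum 6 at index 3, swap -> [-9, -5, 3, 6, 14, 6]


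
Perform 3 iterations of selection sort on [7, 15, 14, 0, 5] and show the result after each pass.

Pass 1: Select minimum 0 at index 3, swap -> [0, 15, 14, 7, 5]
Pass 2: Select minimum 5 at index 4, swap -> [0, 5, 14, 7, 15]
Pass 3: Select minimum 7 at index 3, swap -> [0, 5, 7, 14, 15]


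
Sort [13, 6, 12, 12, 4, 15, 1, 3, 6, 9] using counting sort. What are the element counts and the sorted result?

Count array: [0, 1, 0, 1, 1, 0, 2, 0, 0, 1, 0, 0, 2, 1, 0, 1]
(count[i] = number of elements equal to i)
Cumulative count: [0, 1, 1, 2, 3, 3, 5, 5, 5, 6, 6, 6, 8, 9, 9, 10]
Sorted: [1, 3, 4, 6, 6, 9, 12, 12, 13, 15]


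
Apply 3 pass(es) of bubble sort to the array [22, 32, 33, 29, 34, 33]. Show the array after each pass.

After pass 1: [22, 32, 29, 33, 33, 34] (2 swaps)
After pass 2: [22, 29, 32, 33, 33, 34] (1 swaps)
After pass 3: [22, 29, 32, 33, 33, 34] (0 swaps)
Total swaps: 3


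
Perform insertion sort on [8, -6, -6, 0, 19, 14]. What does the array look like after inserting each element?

First element 8 is already 'sorted'
Insert -6: shifted 1 elements -> [-6, 8, -6, 0, 19, 14]
Insert -6: shifted 1 elements -> [-6, -6, 8, 0, 19, 14]
Insert 0: shifted 1 elements -> [-6, -6, 0, 8, 19, 14]
Insert 19: shifted 0 elements -> [-6, -6, 0, 8, 19, 14]
Insert 14: shifted 1 elements -> [-6, -6, 0, 8, 14, 19]


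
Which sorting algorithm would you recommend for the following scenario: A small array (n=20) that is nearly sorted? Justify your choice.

Best choice: Insertion sort
Reason: Insertion sort is O(n) for nearly sorted arrays and has low overhead


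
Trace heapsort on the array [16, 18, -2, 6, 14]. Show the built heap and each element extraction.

Build heap: [18, 16, -2, 6, 14]
Extract 18: [16, 14, -2, 6, 18]
Extract 16: [14, 6, -2, 16, 18]
Extract 14: [6, -2, 14, 16, 18]
Extract 6: [-2, 6, 14, 16, 18]


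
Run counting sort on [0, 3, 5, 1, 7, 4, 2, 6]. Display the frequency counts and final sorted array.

Count array: [1, 1, 1, 1, 1, 1, 1, 1]
(count[i] = number of elements equal to i)
Cumulative count: [1, 2, 3, 4, 5, 6, 7, 8]
Sorted: [0, 1, 2, 3, 4, 5, 6, 7]


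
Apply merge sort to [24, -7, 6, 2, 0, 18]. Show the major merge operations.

Divide and conquer:
  Merge [-7] + [6] -> [-7, 6]
  Merge [24] + [-7, 6] -> [-7, 6, 24]
  Merge [0] + [18] -> [0, 18]
  Merge [2] + [0, 18] -> [0, 2, 18]
  Merge [-7, 6, 24] + [0, 2, 18] -> [-7, 0, 2, 6, 18, 24]


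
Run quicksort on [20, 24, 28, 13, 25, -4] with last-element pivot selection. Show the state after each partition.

Partition 1: pivot=-4 at index 0 -> [-4, 24, 28, 13, 25, 20]
Partition 2: pivot=20 at index 2 -> [-4, 13, 20, 24, 25, 28]
Partition 3: pivot=28 at index 5 -> [-4, 13, 20, 24, 25, 28]
Partition 4: pivot=25 at index 4 -> [-4, 13, 20, 24, 25, 28]


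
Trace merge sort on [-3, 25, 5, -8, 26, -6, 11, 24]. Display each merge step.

Divide and conquer:
  Merge [-3] + [25] -> [-3, 25]
  Merge [5] + [-8] -> [-8, 5]
  Merge [-3, 25] + [-8, 5] -> [-8, -3, 5, 25]
  Merge [26] + [-6] -> [-6, 26]
  Merge [11] + [24] -> [11, 24]
  Merge [-6, 26] + [11, 24] -> [-6, 11, 24, 26]
  Merge [-8, -3, 5, 25] + [-6, 11, 24, 26] -> [-8, -6, -3, 5, 11, 24, 25, 26]


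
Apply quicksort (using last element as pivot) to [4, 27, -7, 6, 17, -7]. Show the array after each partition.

Partition 1: pivot=-7 at index 1 -> [-7, -7, 4, 6, 17, 27]
Partition 2: pivot=27 at index 5 -> [-7, -7, 4, 6, 17, 27]
Partition 3: pivot=17 at index 4 -> [-7, -7, 4, 6, 17, 27]
Partition 4: pivot=6 at index 3 -> [-7, -7, 4, 6, 17, 27]


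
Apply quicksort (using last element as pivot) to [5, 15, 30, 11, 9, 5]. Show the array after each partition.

Partition 1: pivot=5 at index 1 -> [5, 5, 30, 11, 9, 15]
Partition 2: pivot=15 at index 4 -> [5, 5, 11, 9, 15, 30]
Partition 3: pivot=9 at index 2 -> [5, 5, 9, 11, 15, 30]


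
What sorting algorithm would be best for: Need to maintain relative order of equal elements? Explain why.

Best choice: Merge sort or Insertion sort
Reason: Both are stable; quicksort and heapsort are not stable


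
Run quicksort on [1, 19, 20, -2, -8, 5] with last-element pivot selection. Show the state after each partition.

Partition 1: pivot=5 at index 3 -> [1, -2, -8, 5, 20, 19]
Partition 2: pivot=-8 at index 0 -> [-8, -2, 1, 5, 20, 19]
Partition 3: pivot=1 at index 2 -> [-8, -2, 1, 5, 20, 19]
Partition 4: pivot=19 at index 4 -> [-8, -2, 1, 5, 19, 20]


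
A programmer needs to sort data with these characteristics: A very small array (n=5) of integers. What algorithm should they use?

Best choice: Insertion sort
Reason: For tiny inputs the O(n^2) overhead is negligible and insertion sort has minimal constant factors
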